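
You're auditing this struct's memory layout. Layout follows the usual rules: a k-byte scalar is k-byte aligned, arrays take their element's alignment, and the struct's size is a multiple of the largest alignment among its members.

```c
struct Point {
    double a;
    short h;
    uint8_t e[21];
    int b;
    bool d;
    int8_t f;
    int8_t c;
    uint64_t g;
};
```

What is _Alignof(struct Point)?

member alignments: a=8, h=2, e=1, b=4, d=1, f=1, c=1, g=8
max = 8

8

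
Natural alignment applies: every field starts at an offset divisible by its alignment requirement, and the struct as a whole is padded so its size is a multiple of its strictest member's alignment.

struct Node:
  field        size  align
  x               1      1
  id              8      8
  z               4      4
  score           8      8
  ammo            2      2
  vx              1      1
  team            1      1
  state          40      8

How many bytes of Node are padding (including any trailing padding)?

15

@0: x [1B, align 1] → 1
+7 pad (align 8)
@8: id [8B, align 8] → 16
@16: z [4B, align 4] → 20
+4 pad (align 8)
@24: score [8B, align 8] → 32
@32: ammo [2B, align 2] → 34
@34: vx [1B, align 1] → 35
@35: team [1B, align 1] → 36
+4 pad (align 8)
@40: state [40B, align 8] → 80
size 80, align 8
data bytes 65, size 80 → padding 15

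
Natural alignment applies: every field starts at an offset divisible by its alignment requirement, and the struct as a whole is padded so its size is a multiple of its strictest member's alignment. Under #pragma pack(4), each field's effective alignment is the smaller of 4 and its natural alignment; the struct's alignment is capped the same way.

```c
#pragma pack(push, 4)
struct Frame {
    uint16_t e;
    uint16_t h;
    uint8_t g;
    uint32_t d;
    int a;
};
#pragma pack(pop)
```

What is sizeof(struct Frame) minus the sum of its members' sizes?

@0: e [2B, align 2] → 2
@2: h [2B, align 2] → 4
@4: g [1B, align 1] → 5
+3 pad (align 4)
@8: d [4B, align 4] → 12
@12: a [4B, align 4] → 16
size 16, align 4
data bytes 13, size 16 → padding 3

3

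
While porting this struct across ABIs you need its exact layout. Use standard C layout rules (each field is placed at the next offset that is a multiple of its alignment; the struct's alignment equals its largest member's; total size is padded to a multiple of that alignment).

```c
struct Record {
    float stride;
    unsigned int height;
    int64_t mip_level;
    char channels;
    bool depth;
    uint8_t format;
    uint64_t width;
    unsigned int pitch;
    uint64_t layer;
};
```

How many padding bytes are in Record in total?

stride at 0 (size 4, align 4) → ends 4
height at 4 (size 4, align 4) → ends 8
mip_level at 8 (size 8, align 8) → ends 16
channels at 16 (size 1, align 1) → ends 17
depth at 17 (size 1, align 1) → ends 18
format at 18 (size 1, align 1) → ends 19
pad 5 to align 8 for width
width at 24 (size 8, align 8) → ends 32
pitch at 32 (size 4, align 4) → ends 36
pad 4 to align 8 for layer
layer at 40 (size 8, align 8) → ends 48
total 48 bytes, alignment 8
data bytes 39, size 48 → padding 9

9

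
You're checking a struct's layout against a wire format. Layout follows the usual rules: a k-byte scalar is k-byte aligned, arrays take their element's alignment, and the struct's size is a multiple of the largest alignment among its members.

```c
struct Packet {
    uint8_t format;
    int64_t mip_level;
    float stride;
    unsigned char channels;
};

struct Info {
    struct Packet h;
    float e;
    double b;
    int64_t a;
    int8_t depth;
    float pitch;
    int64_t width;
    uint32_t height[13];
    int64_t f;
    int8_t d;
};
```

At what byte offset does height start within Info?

Packet: @0: format [1B, align 1] → 1; +7 pad (align 8); @8: mip_level [8B, align 8] → 16; @16: stride [4B, align 4] → 20; @20: channels [1B, align 1] → 21; +3 tail pad (align 8); size 24, align 8
@0: h [24B, align 8] → 24
@24: e [4B, align 4] → 28
+4 pad (align 8)
@32: b [8B, align 8] → 40
@40: a [8B, align 8] → 48
@48: depth [1B, align 1] → 49
+3 pad (align 4)
@52: pitch [4B, align 4] → 56
@56: width [8B, align 8] → 64
@64: height [52B, align 4] → 116

64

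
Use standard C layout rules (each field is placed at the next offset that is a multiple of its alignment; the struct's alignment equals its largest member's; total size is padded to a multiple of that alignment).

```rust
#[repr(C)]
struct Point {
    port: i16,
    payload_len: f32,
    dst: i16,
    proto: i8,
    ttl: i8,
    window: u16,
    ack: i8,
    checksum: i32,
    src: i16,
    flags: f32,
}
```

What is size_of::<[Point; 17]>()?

476

port at 0 (size 2, align 2) → ends 2
pad 2 to align 4 for payload_len
payload_len at 4 (size 4, align 4) → ends 8
dst at 8 (size 2, align 2) → ends 10
proto at 10 (size 1, align 1) → ends 11
ttl at 11 (size 1, align 1) → ends 12
window at 12 (size 2, align 2) → ends 14
ack at 14 (size 1, align 1) → ends 15
pad 1 to align 4 for checksum
checksum at 16 (size 4, align 4) → ends 20
src at 20 (size 2, align 2) → ends 22
pad 2 to align 4 for flags
flags at 24 (size 4, align 4) → ends 28
total 28 bytes, alignment 4
array of 17: 17 × 28 = 476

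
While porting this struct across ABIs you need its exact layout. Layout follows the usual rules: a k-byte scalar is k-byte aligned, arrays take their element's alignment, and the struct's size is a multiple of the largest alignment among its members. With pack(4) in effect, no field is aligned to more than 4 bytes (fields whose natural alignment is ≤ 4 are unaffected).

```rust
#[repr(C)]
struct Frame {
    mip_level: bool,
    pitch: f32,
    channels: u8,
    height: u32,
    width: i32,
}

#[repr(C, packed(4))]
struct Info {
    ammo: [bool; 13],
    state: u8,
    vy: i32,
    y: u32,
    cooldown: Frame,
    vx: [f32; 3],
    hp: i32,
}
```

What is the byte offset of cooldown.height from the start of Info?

36

Frame: 0..1  mip_level  (1B, 1-aligned); 1..4  -- padding (3B); 4..8  pitch  (4B, 4-aligned); 8..9  channels  (1B, 1-aligned); 9..12  -- padding (3B); 12..16  height  (4B, 4-aligned); 16..20  width  (4B, 4-aligned); sizeof = 20, alignof = 4
0..13  ammo  (13B, 1-aligned)
13..14  state  (1B, 1-aligned)
14..16  -- padding (2B)
16..20  vy  (4B, 4-aligned)
20..24  y  (4B, 4-aligned)
24..44  cooldown  (20B, 4-aligned)
within Frame: height at 12
24 + 12 = 36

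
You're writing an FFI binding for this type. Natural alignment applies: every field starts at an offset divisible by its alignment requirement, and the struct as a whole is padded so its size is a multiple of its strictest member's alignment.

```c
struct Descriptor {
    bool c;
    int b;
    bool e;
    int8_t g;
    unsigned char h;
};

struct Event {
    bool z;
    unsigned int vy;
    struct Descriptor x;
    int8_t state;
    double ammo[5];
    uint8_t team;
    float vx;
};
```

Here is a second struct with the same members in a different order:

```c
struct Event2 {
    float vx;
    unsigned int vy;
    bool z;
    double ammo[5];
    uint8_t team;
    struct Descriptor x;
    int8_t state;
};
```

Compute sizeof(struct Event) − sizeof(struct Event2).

-8

Descriptor: c at 0 (size 1, align 1) → ends 1; pad 3 to align 4 for b; b at 4 (size 4, align 4) → ends 8; e at 8 (size 1, align 1) → ends 9; g at 9 (size 1, align 1) → ends 10; h at 10 (size 1, align 1) → ends 11; tail pad 1 to reach multiple of 4; total 12 bytes, alignment 4
z at 0 (size 1, align 1) → ends 1
pad 3 to align 4 for vy
vy at 4 (size 4, align 4) → ends 8
x at 8 (size 12, align 4) → ends 20
state at 20 (size 1, align 1) → ends 21
pad 3 to align 8 for ammo
ammo at 24 (size 40, align 8) → ends 64
team at 64 (size 1, align 1) → ends 65
pad 3 to align 4 for vx
vx at 68 (size 4, align 4) → ends 72
total 72 bytes, alignment 8
— Event2 —
vx at 0 (size 4, align 4) → ends 4
vy at 4 (size 4, align 4) → ends 8
z at 8 (size 1, align 1) → ends 9
pad 7 to align 8 for ammo
ammo at 16 (size 40, align 8) → ends 56
team at 56 (size 1, align 1) → ends 57
pad 3 to align 4 for x
x at 60 (size 12, align 4) → ends 72
state at 72 (size 1, align 1) → ends 73
tail pad 7 to reach multiple of 8
total 80 bytes, alignment 8
72 − 80 = -8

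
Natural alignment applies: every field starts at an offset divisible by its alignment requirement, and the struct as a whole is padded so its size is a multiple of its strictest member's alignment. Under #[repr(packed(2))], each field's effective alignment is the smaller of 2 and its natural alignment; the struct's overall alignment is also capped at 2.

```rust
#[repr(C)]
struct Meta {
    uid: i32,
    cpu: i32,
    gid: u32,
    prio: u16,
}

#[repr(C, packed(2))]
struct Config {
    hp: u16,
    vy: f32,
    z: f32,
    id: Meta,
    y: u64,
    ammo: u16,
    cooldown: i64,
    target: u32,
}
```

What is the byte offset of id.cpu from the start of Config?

14

Meta: 0..4  uid  (4B, 4-aligned); 4..8  cpu  (4B, 4-aligned); 8..12  gid  (4B, 4-aligned); 12..14  prio  (2B, 2-aligned); 14..16  -- tail padding (2B); sizeof = 16, alignof = 4
0..2  hp  (2B, 2-aligned)
2..6  vy  (4B, 2-aligned)
6..10  z  (4B, 2-aligned)
10..26  id  (16B, 2-aligned)
within Meta: cpu at 4
10 + 4 = 14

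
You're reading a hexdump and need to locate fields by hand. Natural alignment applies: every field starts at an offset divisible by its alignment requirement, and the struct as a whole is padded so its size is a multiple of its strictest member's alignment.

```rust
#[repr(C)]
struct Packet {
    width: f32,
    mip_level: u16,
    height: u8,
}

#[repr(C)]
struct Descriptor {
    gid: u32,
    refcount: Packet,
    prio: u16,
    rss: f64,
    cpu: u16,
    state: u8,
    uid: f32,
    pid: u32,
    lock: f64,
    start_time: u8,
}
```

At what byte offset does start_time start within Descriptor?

Packet: width at 0 (size 4, align 4) → ends 4; mip_level at 4 (size 2, align 2) → ends 6; height at 6 (size 1, align 1) → ends 7; tail pad 1 to reach multiple of 4; total 8 bytes, alignment 4
gid at 0 (size 4, align 4) → ends 4
refcount at 4 (size 8, align 4) → ends 12
prio at 12 (size 2, align 2) → ends 14
pad 2 to align 8 for rss
rss at 16 (size 8, align 8) → ends 24
cpu at 24 (size 2, align 2) → ends 26
state at 26 (size 1, align 1) → ends 27
pad 1 to align 4 for uid
uid at 28 (size 4, align 4) → ends 32
pid at 32 (size 4, align 4) → ends 36
pad 4 to align 8 for lock
lock at 40 (size 8, align 8) → ends 48
start_time at 48 (size 1, align 1) → ends 49

48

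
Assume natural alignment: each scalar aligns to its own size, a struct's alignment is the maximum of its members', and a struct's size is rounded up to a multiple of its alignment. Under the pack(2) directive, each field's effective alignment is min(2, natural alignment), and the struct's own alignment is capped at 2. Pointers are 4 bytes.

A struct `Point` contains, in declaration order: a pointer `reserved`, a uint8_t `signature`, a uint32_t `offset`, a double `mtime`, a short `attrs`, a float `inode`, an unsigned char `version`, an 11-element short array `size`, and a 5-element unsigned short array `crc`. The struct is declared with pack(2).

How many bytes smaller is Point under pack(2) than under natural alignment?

natural layout:
  reserved at 0 (size 4, align 4) → ends 4
  signature at 4 (size 1, align 1) → ends 5
  pad 3 to align 4 for offset
  offset at 8 (size 4, align 4) → ends 12
  pad 4 to align 8 for mtime
  mtime at 16 (size 8, align 8) → ends 24
  attrs at 24 (size 2, align 2) → ends 26
  pad 2 to align 4 for inode
  inode at 28 (size 4, align 4) → ends 32
  version at 32 (size 1, align 1) → ends 33
  pad 1 to align 2 for size
  size at 34 (size 22, align 2) → ends 56
  crc at 56 (size 10, align 2) → ends 66
  tail pad 6 to reach multiple of 8
  total 72 bytes, alignment 8
packed(2) layout:
  reserved at 0 (size 4, align 2) → ends 4
  signature at 4 (size 1, align 1) → ends 5
  pad 1 to align 2 for offset
  offset at 6 (size 4, align 2) → ends 10
  mtime at 10 (size 8, align 2) → ends 18
  attrs at 18 (size 2, align 2) → ends 20
  inode at 20 (size 4, align 2) → ends 24
  version at 24 (size 1, align 1) → ends 25
  pad 1 to align 2 for size
  size at 26 (size 22, align 2) → ends 48
  crc at 48 (size 10, align 2) → ends 58
  total 58 bytes, alignment 2
72 − 58 = 14

14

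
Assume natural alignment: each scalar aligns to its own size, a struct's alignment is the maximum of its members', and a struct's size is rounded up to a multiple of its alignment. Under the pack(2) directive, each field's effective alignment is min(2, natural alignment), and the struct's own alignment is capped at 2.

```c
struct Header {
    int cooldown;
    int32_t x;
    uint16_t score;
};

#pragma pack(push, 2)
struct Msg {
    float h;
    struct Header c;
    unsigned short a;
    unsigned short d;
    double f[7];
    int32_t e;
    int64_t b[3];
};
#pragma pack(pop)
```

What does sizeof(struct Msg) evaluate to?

104 bytes

Header: @0: cooldown [4B, align 4] → 4; @4: x [4B, align 4] → 8; @8: score [2B, align 2] → 10; +2 tail pad (align 4); size 12, align 4
@0: h [4B, align 2] → 4
@4: c [12B, align 2] → 16
@16: a [2B, align 2] → 18
@18: d [2B, align 2] → 20
@20: f [56B, align 2] → 76
@76: e [4B, align 2] → 80
@80: b [24B, align 2] → 104
size 104, align 2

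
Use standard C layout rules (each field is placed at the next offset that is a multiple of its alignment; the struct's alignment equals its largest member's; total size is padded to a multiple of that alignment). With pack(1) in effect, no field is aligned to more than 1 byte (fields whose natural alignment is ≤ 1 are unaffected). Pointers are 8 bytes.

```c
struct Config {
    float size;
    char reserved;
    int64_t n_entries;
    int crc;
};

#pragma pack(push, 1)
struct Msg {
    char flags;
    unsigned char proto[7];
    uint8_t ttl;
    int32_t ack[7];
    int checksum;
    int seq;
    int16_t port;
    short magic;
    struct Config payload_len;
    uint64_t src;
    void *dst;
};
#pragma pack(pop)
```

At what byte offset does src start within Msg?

Config: size at 0 (size 4, align 4) → ends 4; reserved at 4 (size 1, align 1) → ends 5; pad 3 to align 8 for n_entries; n_entries at 8 (size 8, align 8) → ends 16; crc at 16 (size 4, align 4) → ends 20; tail pad 4 to reach multiple of 8; total 24 bytes, alignment 8
flags at 0 (size 1, align 1) → ends 1
proto at 1 (size 7, align 1) → ends 8
ttl at 8 (size 1, align 1) → ends 9
ack at 9 (size 28, align 1) → ends 37
checksum at 37 (size 4, align 1) → ends 41
seq at 41 (size 4, align 1) → ends 45
port at 45 (size 2, align 1) → ends 47
magic at 47 (size 2, align 1) → ends 49
payload_len at 49 (size 24, align 1) → ends 73
src at 73 (size 8, align 1) → ends 81

73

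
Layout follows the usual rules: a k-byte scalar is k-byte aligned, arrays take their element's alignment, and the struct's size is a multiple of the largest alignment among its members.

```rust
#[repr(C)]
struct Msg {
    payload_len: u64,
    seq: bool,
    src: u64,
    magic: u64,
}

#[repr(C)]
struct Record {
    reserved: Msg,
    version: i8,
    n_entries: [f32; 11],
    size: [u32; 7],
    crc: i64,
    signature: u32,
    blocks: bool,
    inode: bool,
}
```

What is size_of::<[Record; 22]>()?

Msg: @0: payload_len [8B, align 8] → 8; @8: seq [1B, align 1] → 9; +7 pad (align 8); @16: src [8B, align 8] → 24; @24: magic [8B, align 8] → 32; size 32, align 8
@0: reserved [32B, align 8] → 32
@32: version [1B, align 1] → 33
+3 pad (align 4)
@36: n_entries [44B, align 4] → 80
@80: size [28B, align 4] → 108
+4 pad (align 8)
@112: crc [8B, align 8] → 120
@120: signature [4B, align 4] → 124
@124: blocks [1B, align 1] → 125
@125: inode [1B, align 1] → 126
+2 tail pad (align 8)
size 128, align 8
array of 22: 22 × 128 = 2816

2816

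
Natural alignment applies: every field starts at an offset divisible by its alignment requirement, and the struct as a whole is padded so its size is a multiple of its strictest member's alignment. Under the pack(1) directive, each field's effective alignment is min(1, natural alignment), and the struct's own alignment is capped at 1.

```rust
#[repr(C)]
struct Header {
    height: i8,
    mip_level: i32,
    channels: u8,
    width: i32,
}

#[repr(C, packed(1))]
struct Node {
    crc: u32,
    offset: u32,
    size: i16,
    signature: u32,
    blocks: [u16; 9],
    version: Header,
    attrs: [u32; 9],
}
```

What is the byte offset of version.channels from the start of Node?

Header: height at 0 (size 1, align 1) → ends 1; pad 3 to align 4 for mip_level; mip_level at 4 (size 4, align 4) → ends 8; channels at 8 (size 1, align 1) → ends 9; pad 3 to align 4 for width; width at 12 (size 4, align 4) → ends 16; total 16 bytes, alignment 4
crc at 0 (size 4, align 1) → ends 4
offset at 4 (size 4, align 1) → ends 8
size at 8 (size 2, align 1) → ends 10
signature at 10 (size 4, align 1) → ends 14
blocks at 14 (size 18, align 1) → ends 32
version at 32 (size 16, align 1) → ends 48
within Header: channels at 8
32 + 8 = 40

40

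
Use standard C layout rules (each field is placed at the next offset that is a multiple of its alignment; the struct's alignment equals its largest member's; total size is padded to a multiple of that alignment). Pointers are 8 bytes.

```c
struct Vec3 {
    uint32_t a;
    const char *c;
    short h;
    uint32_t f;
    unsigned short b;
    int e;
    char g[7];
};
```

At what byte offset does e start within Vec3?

0..4  a  (4B, 4-aligned)
4..8  -- padding (4B)
8..16  c  (8B, 8-aligned)
16..18  h  (2B, 2-aligned)
18..20  -- padding (2B)
20..24  f  (4B, 4-aligned)
24..26  b  (2B, 2-aligned)
26..28  -- padding (2B)
28..32  e  (4B, 4-aligned)

28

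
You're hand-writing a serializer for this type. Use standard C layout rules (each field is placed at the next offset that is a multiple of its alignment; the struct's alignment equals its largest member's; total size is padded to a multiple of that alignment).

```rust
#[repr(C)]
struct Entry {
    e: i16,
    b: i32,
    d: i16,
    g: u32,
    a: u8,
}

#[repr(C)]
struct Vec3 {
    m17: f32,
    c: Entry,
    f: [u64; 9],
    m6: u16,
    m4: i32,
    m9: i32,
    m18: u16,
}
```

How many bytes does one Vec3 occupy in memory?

112 bytes

Entry: 0..2  e  (2B, 2-aligned); 2..4  -- padding (2B); 4..8  b  (4B, 4-aligned); 8..10  d  (2B, 2-aligned); 10..12  -- padding (2B); 12..16  g  (4B, 4-aligned); 16..17  a  (1B, 1-aligned); 17..20  -- tail padding (3B); sizeof = 20, alignof = 4
0..4  m17  (4B, 4-aligned)
4..24  c  (20B, 4-aligned)
24..96  f  (72B, 8-aligned)
96..98  m6  (2B, 2-aligned)
98..100  -- padding (2B)
100..104  m4  (4B, 4-aligned)
104..108  m9  (4B, 4-aligned)
108..110  m18  (2B, 2-aligned)
110..112  -- tail padding (2B)
sizeof = 112, alignof = 8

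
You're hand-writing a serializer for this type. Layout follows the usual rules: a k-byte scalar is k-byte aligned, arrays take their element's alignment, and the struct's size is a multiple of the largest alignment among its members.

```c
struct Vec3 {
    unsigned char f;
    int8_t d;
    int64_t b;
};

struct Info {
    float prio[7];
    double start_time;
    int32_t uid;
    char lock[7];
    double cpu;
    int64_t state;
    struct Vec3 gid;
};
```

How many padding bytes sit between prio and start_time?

4

Vec3: f at 0 (size 1, align 1) → ends 1; d at 1 (size 1, align 1) → ends 2; pad 6 to align 8 for b; b at 8 (size 8, align 8) → ends 16; total 16 bytes, alignment 8
prio at 0 (size 28, align 4) → ends 28
pad 4 to align 8 for start_time
start_time at 32 (size 8, align 8) → ends 40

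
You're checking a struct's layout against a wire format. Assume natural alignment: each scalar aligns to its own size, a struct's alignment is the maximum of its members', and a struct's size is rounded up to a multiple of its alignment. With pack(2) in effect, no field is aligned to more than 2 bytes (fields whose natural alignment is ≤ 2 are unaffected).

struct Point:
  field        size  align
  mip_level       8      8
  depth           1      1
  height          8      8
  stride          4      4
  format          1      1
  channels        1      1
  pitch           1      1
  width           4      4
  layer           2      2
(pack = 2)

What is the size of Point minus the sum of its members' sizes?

2

0..8  mip_level  (8B, 2-aligned)
8..9  depth  (1B, 1-aligned)
9..10  -- padding (1B)
10..18  height  (8B, 2-aligned)
18..22  stride  (4B, 2-aligned)
22..23  format  (1B, 1-aligned)
23..24  channels  (1B, 1-aligned)
24..25  pitch  (1B, 1-aligned)
25..26  -- padding (1B)
26..30  width  (4B, 2-aligned)
30..32  layer  (2B, 2-aligned)
sizeof = 32, alignof = 2
data bytes 30, size 32 → padding 2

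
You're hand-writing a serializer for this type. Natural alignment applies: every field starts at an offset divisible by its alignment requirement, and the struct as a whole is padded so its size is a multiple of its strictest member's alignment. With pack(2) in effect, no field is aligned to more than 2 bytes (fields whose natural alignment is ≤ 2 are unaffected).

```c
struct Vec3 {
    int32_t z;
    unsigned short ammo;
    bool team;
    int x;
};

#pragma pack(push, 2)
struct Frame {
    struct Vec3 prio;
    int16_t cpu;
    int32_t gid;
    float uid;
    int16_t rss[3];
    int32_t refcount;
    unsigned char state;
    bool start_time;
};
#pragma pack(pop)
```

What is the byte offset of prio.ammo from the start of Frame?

Vec3: 0..4  z  (4B, 4-aligned); 4..6  ammo  (2B, 2-aligned); 6..7  team  (1B, 1-aligned); 7..8  -- padding (1B); 8..12  x  (4B, 4-aligned); sizeof = 12, alignof = 4
0..12  prio  (12B, 2-aligned)
within Vec3: ammo at 4
0 + 4 = 4

4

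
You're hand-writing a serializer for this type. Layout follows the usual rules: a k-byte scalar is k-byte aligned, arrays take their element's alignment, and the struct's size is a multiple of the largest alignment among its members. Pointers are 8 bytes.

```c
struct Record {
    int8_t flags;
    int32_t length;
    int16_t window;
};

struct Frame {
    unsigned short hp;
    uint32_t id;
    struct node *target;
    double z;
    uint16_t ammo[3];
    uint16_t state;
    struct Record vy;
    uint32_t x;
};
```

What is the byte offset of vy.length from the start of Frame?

Record: flags at 0 (size 1, align 1) → ends 1; pad 3 to align 4 for length; length at 4 (size 4, align 4) → ends 8; window at 8 (size 2, align 2) → ends 10; tail pad 2 to reach multiple of 4; total 12 bytes, alignment 4
hp at 0 (size 2, align 2) → ends 2
pad 2 to align 4 for id
id at 4 (size 4, align 4) → ends 8
target at 8 (size 8, align 8) → ends 16
z at 16 (size 8, align 8) → ends 24
ammo at 24 (size 6, align 2) → ends 30
state at 30 (size 2, align 2) → ends 32
vy at 32 (size 12, align 4) → ends 44
within Record: length at 4
32 + 4 = 36

36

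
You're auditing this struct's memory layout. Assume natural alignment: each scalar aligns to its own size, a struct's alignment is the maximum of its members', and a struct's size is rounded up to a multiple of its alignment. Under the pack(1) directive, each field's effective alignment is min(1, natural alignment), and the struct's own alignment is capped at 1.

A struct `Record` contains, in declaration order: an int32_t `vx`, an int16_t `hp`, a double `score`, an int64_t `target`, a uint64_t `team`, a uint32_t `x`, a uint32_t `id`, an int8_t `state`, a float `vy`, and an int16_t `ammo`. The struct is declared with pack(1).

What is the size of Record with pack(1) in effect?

0..4  vx  (4B, 1-aligned)
4..6  hp  (2B, 1-aligned)
6..14  score  (8B, 1-aligned)
14..22  target  (8B, 1-aligned)
22..30  team  (8B, 1-aligned)
30..34  x  (4B, 1-aligned)
34..38  id  (4B, 1-aligned)
38..39  state  (1B, 1-aligned)
39..43  vy  (4B, 1-aligned)
43..45  ammo  (2B, 1-aligned)
sizeof = 45, alignof = 1

45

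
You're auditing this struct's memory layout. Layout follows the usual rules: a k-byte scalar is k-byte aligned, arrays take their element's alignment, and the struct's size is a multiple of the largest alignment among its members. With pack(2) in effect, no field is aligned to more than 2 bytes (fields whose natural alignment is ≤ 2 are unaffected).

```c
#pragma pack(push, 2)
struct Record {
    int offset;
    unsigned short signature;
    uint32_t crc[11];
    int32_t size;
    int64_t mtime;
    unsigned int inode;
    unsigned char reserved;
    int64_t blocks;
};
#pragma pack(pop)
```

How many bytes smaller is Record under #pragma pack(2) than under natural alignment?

natural layout:
  @0: offset [4B, align 4] → 4
  @4: signature [2B, align 2] → 6
  +2 pad (align 4)
  @8: crc [44B, align 4] → 52
  @52: size [4B, align 4] → 56
  @56: mtime [8B, align 8] → 64
  @64: inode [4B, align 4] → 68
  @68: reserved [1B, align 1] → 69
  +3 pad (align 8)
  @72: blocks [8B, align 8] → 80
  size 80, align 8
packed(2) layout:
  @0: offset [4B, align 2] → 4
  @4: signature [2B, align 2] → 6
  @6: crc [44B, align 2] → 50
  @50: size [4B, align 2] → 54
  @54: mtime [8B, align 2] → 62
  @62: inode [4B, align 2] → 66
  @66: reserved [1B, align 1] → 67
  +1 pad (align 2)
  @68: blocks [8B, align 2] → 76
  size 76, align 2
80 − 76 = 4

4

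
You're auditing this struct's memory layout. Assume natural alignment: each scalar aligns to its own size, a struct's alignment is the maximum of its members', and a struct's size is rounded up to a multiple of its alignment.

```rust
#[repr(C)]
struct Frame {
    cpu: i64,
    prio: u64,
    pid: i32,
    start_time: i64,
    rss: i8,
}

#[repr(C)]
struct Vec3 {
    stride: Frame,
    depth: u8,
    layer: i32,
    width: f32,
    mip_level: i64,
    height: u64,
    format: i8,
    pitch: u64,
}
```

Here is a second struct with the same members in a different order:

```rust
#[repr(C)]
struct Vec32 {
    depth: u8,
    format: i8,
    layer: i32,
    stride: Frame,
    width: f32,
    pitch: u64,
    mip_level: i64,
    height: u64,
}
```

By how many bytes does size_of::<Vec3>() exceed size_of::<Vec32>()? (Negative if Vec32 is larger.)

8

Frame: @0: cpu [8B, align 8] → 8; @8: prio [8B, align 8] → 16; @16: pid [4B, align 4] → 20; +4 pad (align 8); @24: start_time [8B, align 8] → 32; @32: rss [1B, align 1] → 33; +7 tail pad (align 8); size 40, align 8
@0: stride [40B, align 8] → 40
@40: depth [1B, align 1] → 41
+3 pad (align 4)
@44: layer [4B, align 4] → 48
@48: width [4B, align 4] → 52
+4 pad (align 8)
@56: mip_level [8B, align 8] → 64
@64: height [8B, align 8] → 72
@72: format [1B, align 1] → 73
+7 pad (align 8)
@80: pitch [8B, align 8] → 88
size 88, align 8
— Vec32 —
@0: depth [1B, align 1] → 1
@1: format [1B, align 1] → 2
+2 pad (align 4)
@4: layer [4B, align 4] → 8
@8: stride [40B, align 8] → 48
@48: width [4B, align 4] → 52
+4 pad (align 8)
@56: pitch [8B, align 8] → 64
@64: mip_level [8B, align 8] → 72
@72: height [8B, align 8] → 80
size 80, align 8
88 − 80 = 8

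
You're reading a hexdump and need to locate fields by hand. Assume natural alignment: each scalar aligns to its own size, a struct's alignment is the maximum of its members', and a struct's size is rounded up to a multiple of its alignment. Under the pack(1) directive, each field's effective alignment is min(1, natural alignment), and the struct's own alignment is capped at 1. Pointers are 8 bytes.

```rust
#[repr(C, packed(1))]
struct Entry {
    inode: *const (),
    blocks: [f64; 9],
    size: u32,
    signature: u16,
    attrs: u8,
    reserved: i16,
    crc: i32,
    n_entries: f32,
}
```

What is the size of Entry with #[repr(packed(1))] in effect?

0..8  inode  (8B, 1-aligned)
8..80  blocks  (72B, 1-aligned)
80..84  size  (4B, 1-aligned)
84..86  signature  (2B, 1-aligned)
86..87  attrs  (1B, 1-aligned)
87..89  reserved  (2B, 1-aligned)
89..93  crc  (4B, 1-aligned)
93..97  n_entries  (4B, 1-aligned)
sizeof = 97, alignof = 1

97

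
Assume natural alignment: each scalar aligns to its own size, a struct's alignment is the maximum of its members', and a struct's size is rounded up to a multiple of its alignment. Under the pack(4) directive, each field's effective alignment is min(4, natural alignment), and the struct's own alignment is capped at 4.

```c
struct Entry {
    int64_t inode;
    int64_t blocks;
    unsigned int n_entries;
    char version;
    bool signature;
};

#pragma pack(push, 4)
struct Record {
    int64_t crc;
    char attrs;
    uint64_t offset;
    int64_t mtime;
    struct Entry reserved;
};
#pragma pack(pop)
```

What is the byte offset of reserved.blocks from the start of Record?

Entry: @0: inode [8B, align 8] → 8; @8: blocks [8B, align 8] → 16; @16: n_entries [4B, align 4] → 20; @20: version [1B, align 1] → 21; @21: signature [1B, align 1] → 22; +2 tail pad (align 8); size 24, align 8
@0: crc [8B, align 4] → 8
@8: attrs [1B, align 1] → 9
+3 pad (align 4)
@12: offset [8B, align 4] → 20
@20: mtime [8B, align 4] → 28
@28: reserved [24B, align 4] → 52
within Entry: blocks at 8
28 + 8 = 36

36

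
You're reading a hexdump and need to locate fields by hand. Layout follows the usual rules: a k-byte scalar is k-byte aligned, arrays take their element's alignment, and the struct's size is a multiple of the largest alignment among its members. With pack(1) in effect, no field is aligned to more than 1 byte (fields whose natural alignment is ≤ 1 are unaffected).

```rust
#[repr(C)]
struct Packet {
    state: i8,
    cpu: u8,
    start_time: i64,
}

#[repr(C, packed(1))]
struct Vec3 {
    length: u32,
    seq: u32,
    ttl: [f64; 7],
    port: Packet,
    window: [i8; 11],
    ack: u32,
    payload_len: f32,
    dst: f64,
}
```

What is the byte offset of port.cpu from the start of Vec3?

Packet: @0: state [1B, align 1] → 1; @1: cpu [1B, align 1] → 2; +6 pad (align 8); @8: start_time [8B, align 8] → 16; size 16, align 8
@0: length [4B, align 1] → 4
@4: seq [4B, align 1] → 8
@8: ttl [56B, align 1] → 64
@64: port [16B, align 1] → 80
within Packet: cpu at 1
64 + 1 = 65

65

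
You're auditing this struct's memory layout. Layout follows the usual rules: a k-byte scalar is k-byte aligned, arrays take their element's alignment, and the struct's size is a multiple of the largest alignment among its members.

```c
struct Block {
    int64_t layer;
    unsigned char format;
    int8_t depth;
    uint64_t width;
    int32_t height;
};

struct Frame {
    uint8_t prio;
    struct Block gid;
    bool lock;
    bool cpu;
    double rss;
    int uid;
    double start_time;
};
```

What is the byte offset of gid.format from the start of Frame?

16

Block: @0: layer [8B, align 8] → 8; @8: format [1B, align 1] → 9; @9: depth [1B, align 1] → 10; +6 pad (align 8); @16: width [8B, align 8] → 24; @24: height [4B, align 4] → 28; +4 tail pad (align 8); size 32, align 8
@0: prio [1B, align 1] → 1
+7 pad (align 8)
@8: gid [32B, align 8] → 40
within Block: format at 8
8 + 8 = 16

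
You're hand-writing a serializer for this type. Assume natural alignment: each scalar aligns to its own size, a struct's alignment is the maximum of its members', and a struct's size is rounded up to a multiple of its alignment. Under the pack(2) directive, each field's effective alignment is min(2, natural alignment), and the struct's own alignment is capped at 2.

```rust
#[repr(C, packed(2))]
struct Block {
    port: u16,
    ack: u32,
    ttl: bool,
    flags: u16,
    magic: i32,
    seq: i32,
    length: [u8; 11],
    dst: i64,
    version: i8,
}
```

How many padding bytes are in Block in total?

3

@0: port [2B, align 2] → 2
@2: ack [4B, align 2] → 6
@6: ttl [1B, align 1] → 7
+1 pad (align 2)
@8: flags [2B, align 2] → 10
@10: magic [4B, align 2] → 14
@14: seq [4B, align 2] → 18
@18: length [11B, align 1] → 29
+1 pad (align 2)
@30: dst [8B, align 2] → 38
@38: version [1B, align 1] → 39
+1 tail pad (align 2)
size 40, align 2
data bytes 37, size 40 → padding 3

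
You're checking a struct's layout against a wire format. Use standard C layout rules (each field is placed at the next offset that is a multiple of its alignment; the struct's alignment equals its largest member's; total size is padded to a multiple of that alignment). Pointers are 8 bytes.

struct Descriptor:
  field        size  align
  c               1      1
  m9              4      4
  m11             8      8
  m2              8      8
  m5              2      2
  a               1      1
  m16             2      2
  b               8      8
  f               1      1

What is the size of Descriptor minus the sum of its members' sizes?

@0: c [1B, align 1] → 1
+3 pad (align 4)
@4: m9 [4B, align 4] → 8
@8: m11 [8B, align 8] → 16
@16: m2 [8B, align 8] → 24
@24: m5 [2B, align 2] → 26
@26: a [1B, align 1] → 27
+1 pad (align 2)
@28: m16 [2B, align 2] → 30
+2 pad (align 8)
@32: b [8B, align 8] → 40
@40: f [1B, align 1] → 41
+7 tail pad (align 8)
size 48, align 8
data bytes 35, size 48 → padding 13

13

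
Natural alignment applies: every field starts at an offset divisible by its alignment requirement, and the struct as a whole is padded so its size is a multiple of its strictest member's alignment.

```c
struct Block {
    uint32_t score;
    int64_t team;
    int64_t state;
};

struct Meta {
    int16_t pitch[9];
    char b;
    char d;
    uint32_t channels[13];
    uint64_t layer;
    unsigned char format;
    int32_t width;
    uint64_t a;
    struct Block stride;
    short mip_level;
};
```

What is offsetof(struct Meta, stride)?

96

Block: @0: score [4B, align 4] → 4; +4 pad (align 8); @8: team [8B, align 8] → 16; @16: state [8B, align 8] → 24; size 24, align 8
@0: pitch [18B, align 2] → 18
@18: b [1B, align 1] → 19
@19: d [1B, align 1] → 20
@20: channels [52B, align 4] → 72
@72: layer [8B, align 8] → 80
@80: format [1B, align 1] → 81
+3 pad (align 4)
@84: width [4B, align 4] → 88
@88: a [8B, align 8] → 96
@96: stride [24B, align 8] → 120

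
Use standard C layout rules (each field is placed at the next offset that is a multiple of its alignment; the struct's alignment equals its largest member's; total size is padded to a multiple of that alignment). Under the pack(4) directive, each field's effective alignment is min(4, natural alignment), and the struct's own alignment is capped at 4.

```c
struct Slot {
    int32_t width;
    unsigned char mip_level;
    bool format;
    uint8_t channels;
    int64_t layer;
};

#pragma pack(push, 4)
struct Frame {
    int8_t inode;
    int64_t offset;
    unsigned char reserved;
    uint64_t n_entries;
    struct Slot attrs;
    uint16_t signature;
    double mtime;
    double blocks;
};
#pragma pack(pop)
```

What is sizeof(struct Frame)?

Slot: width at 0 (size 4, align 4) → ends 4; mip_level at 4 (size 1, align 1) → ends 5; format at 5 (size 1, align 1) → ends 6; channels at 6 (size 1, align 1) → ends 7; pad 1 to align 8 for layer; layer at 8 (size 8, align 8) → ends 16; total 16 bytes, alignment 8
inode at 0 (size 1, align 1) → ends 1
pad 3 to align 4 for offset
offset at 4 (size 8, align 4) → ends 12
reserved at 12 (size 1, align 1) → ends 13
pad 3 to align 4 for n_entries
n_entries at 16 (size 8, align 4) → ends 24
attrs at 24 (size 16, align 4) → ends 40
signature at 40 (size 2, align 2) → ends 42
pad 2 to align 4 for mtime
mtime at 44 (size 8, align 4) → ends 52
blocks at 52 (size 8, align 4) → ends 60
total 60 bytes, alignment 4

60 bytes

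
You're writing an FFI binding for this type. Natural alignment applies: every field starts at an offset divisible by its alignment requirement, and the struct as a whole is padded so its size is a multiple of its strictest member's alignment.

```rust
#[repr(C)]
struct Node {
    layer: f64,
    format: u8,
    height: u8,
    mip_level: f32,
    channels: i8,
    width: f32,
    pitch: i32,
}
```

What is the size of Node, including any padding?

@0: layer [8B, align 8] → 8
@8: format [1B, align 1] → 9
@9: height [1B, align 1] → 10
+2 pad (align 4)
@12: mip_level [4B, align 4] → 16
@16: channels [1B, align 1] → 17
+3 pad (align 4)
@20: width [4B, align 4] → 24
@24: pitch [4B, align 4] → 28
+4 tail pad (align 8)
size 32, align 8

32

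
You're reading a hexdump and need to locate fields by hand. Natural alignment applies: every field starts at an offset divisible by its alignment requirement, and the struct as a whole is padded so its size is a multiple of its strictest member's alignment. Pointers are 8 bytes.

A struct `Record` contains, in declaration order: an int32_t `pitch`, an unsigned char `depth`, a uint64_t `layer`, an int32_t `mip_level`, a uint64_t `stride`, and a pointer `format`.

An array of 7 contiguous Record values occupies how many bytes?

280

@0: pitch [4B, align 4] → 4
@4: depth [1B, align 1] → 5
+3 pad (align 8)
@8: layer [8B, align 8] → 16
@16: mip_level [4B, align 4] → 20
+4 pad (align 8)
@24: stride [8B, align 8] → 32
@32: format [8B, align 8] → 40
size 40, align 8
array of 7: 7 × 40 = 280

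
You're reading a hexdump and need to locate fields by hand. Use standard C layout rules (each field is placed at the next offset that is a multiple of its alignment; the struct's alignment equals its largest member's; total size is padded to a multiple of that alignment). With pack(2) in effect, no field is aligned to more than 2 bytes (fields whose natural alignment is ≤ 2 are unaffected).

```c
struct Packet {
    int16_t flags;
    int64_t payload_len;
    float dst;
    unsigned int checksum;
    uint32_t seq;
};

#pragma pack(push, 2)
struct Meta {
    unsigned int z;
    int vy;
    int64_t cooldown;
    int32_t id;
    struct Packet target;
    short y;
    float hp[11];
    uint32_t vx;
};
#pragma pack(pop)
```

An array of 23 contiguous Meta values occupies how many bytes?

2346

Packet: @0: flags [2B, align 2] → 2; +6 pad (align 8); @8: payload_len [8B, align 8] → 16; @16: dst [4B, align 4] → 20; @20: checksum [4B, align 4] → 24; @24: seq [4B, align 4] → 28; +4 tail pad (align 8); size 32, align 8
@0: z [4B, align 2] → 4
@4: vy [4B, align 2] → 8
@8: cooldown [8B, align 2] → 16
@16: id [4B, align 2] → 20
@20: target [32B, align 2] → 52
@52: y [2B, align 2] → 54
@54: hp [44B, align 2] → 98
@98: vx [4B, align 2] → 102
size 102, align 2
array of 23: 23 × 102 = 2346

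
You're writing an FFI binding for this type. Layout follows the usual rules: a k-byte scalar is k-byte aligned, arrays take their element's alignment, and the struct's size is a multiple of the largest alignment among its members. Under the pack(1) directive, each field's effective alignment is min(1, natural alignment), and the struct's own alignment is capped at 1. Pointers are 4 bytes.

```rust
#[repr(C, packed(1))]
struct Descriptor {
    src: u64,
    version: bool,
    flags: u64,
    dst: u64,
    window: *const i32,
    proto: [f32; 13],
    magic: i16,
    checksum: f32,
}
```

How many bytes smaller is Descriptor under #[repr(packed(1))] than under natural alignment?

natural layout:
  @0: src [8B, align 8] → 8
  @8: version [1B, align 1] → 9
  +7 pad (align 8)
  @16: flags [8B, align 8] → 24
  @24: dst [8B, align 8] → 32
  @32: window [4B, align 4] → 36
  @36: proto [52B, align 4] → 88
  @88: magic [2B, align 2] → 90
  +2 pad (align 4)
  @92: checksum [4B, align 4] → 96
  size 96, align 8
packed(1) layout:
  @0: src [8B, align 1] → 8
  @8: version [1B, align 1] → 9
  @9: flags [8B, align 1] → 17
  @17: dst [8B, align 1] → 25
  @25: window [4B, align 1] → 29
  @29: proto [52B, align 1] → 81
  @81: magic [2B, align 1] → 83
  @83: checksum [4B, align 1] → 87
  size 87, align 1
96 − 87 = 9

9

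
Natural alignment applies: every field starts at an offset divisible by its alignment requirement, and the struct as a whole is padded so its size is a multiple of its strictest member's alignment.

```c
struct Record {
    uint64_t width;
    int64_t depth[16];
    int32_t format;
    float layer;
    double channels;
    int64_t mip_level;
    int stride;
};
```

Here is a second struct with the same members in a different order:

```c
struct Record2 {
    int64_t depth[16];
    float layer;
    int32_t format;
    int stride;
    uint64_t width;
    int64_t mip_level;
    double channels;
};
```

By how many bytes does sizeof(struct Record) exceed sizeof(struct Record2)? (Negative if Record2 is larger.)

width at 0 (size 8, align 8) → ends 8
depth at 8 (size 128, align 8) → ends 136
format at 136 (size 4, align 4) → ends 140
layer at 140 (size 4, align 4) → ends 144
channels at 144 (size 8, align 8) → ends 152
mip_level at 152 (size 8, align 8) → ends 160
stride at 160 (size 4, align 4) → ends 164
tail pad 4 to reach multiple of 8
total 168 bytes, alignment 8
— Record2 —
depth at 0 (size 128, align 8) → ends 128
layer at 128 (size 4, align 4) → ends 132
format at 132 (size 4, align 4) → ends 136
stride at 136 (size 4, align 4) → ends 140
pad 4 to align 8 for width
width at 144 (size 8, align 8) → ends 152
mip_level at 152 (size 8, align 8) → ends 160
channels at 160 (size 8, align 8) → ends 168
total 168 bytes, alignment 8
168 − 168 = 0

0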